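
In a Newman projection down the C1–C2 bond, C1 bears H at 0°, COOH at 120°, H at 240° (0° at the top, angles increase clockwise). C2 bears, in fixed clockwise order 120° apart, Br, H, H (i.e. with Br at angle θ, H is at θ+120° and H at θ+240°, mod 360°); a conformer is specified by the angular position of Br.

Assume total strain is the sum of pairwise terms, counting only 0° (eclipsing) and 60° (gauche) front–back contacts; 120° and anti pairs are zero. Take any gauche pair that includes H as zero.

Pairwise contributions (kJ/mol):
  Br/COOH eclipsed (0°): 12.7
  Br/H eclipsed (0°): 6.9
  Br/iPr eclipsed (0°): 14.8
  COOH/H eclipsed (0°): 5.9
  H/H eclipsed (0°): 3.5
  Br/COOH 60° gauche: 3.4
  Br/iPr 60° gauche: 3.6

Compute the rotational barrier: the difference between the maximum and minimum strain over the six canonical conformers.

19.7 kJ/mol

Br at 0° (eclipsed): H–Br eclipsed, COOH–H eclipsed, H–H eclipsed; 6.9 + 5.9 + 3.5 = 16.3 kJ/mol.
Br at 60° (staggered): COOH–Br gauche; 3.4 = 3.4 kJ/mol.
Br at 120° (eclipsed): H–H eclipsed, COOH–Br eclipsed, H–H eclipsed; 3.5 + 12.7 + 3.5 = 19.7 kJ/mol.
Br at 180° (staggered): COOH–Br gauche; 3.4 = 3.4 kJ/mol.
Br at 240° (eclipsed): H–H eclipsed, COOH–H eclipsed, H–Br eclipsed; 3.5 + 5.9 + 6.9 = 16.3 kJ/mol.
Br at 300° (staggered): no non-H gauche contacts → 0.0 kJ/mol.
Max at 120° (19.7 kJ/mol), min at 300° (0.0 kJ/mol); barrier = 19.7 kJ/mol.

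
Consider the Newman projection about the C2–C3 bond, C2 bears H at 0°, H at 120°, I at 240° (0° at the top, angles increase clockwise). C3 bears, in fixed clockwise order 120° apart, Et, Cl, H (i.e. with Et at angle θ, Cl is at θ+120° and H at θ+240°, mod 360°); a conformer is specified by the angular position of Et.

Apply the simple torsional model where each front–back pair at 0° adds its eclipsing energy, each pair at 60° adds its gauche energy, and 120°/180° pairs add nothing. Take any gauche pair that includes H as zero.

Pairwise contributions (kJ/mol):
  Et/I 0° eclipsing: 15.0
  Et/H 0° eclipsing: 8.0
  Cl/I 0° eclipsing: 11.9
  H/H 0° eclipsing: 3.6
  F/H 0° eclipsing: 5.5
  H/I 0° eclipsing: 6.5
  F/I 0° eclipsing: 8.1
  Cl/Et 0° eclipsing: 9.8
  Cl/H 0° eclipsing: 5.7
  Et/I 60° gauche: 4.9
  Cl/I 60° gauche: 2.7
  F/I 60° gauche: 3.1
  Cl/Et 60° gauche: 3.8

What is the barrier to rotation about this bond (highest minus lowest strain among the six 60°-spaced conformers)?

21.6 kJ/mol

Et at 0° is eclipsed. H at 0° is eclipsed with Et at 0° (8.0); H at 120° is eclipsed with Cl at 120° (5.7); I at 240° is eclipsed with H at 240° (6.5). Total 20.2 kJ/mol.
Et at 60° is staggered. I at 240° is gauche with Cl at 180° (2.7). Total 2.7 kJ/mol.
Et at 120° is eclipsed. H at 0° is eclipsed with H at 0° (3.6); H at 120° is eclipsed with Et at 120° (8.0); I at 240° is eclipsed with Cl at 240° (11.9). Total 23.5 kJ/mol.
Et at 180° is staggered. I at 240° is gauche with Et at 180° (4.9); I at 240° is gauche with Cl at 300° (2.7). Total 7.6 kJ/mol.
Et at 240° is eclipsed. H at 0° is eclipsed with Cl at 0° (5.7); H at 120° is eclipsed with H at 120° (3.6); I at 240° is eclipsed with Et at 240° (15.0). Total 24.3 kJ/mol.
Et at 300° is staggered. I at 240° is gauche with Et at 300° (4.9). Total 4.9 kJ/mol.
Max at 240° (24.3 kJ/mol), min at 60° (2.7 kJ/mol); barrier = 21.6 kJ/mol.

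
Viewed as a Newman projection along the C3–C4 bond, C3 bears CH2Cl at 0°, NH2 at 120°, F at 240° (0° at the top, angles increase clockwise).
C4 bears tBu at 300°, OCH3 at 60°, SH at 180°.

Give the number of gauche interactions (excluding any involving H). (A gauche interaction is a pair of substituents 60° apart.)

6

Non-H gauche pairs: CH2Cl(0°)/tBu(300°); CH2Cl(0°)/OCH3(60°); NH2(120°)/OCH3(60°); NH2(120°)/SH(180°); F(240°)/tBu(300°); F(240°)/SH(180°) — 6 interactions.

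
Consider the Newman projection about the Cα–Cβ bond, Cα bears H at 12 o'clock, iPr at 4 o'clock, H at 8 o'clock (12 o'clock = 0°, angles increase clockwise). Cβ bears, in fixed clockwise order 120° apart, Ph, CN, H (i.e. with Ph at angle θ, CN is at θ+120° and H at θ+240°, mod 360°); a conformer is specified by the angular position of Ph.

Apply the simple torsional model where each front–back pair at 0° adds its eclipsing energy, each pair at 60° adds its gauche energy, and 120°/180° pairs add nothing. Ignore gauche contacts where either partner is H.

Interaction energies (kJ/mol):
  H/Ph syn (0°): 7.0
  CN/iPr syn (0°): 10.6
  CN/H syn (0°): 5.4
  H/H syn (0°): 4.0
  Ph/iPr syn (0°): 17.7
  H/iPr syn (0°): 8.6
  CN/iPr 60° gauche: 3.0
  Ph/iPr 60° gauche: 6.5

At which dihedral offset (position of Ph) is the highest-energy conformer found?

120°

Ph at 0° (eclipsed): H(0°)/Ph(0°) eclipsed 7.0; iPr(120°)/CN(120°) eclipsed 10.6; H(240°)/H(240°) eclipsed 4.0 → 21.6 kJ/mol.
Ph at 60° (staggered): iPr(120°)/Ph(60°) gauche 6.5; iPr(120°)/CN(180°) gauche 3.0 → 9.5 kJ/mol.
Ph at 120° (eclipsed): H(0°)/H(0°) eclipsed 4.0; iPr(120°)/Ph(120°) eclipsed 17.7; H(240°)/CN(240°) eclipsed 5.4 → 27.1 kJ/mol.
Ph at 180° (staggered): iPr(120°)/Ph(180°) gauche 6.5 → 6.5 kJ/mol.
Ph at 240° (eclipsed): H(0°)/CN(0°) eclipsed 5.4; iPr(120°)/H(120°) eclipsed 8.6; H(240°)/Ph(240°) eclipsed 7.0 → 21.0 kJ/mol.
Ph at 300° (staggered): iPr(120°)/CN(60°) gauche 3.0 → 3.0 kJ/mol.
The maximum (27.1 kJ/mol) occurs with Ph at 120°.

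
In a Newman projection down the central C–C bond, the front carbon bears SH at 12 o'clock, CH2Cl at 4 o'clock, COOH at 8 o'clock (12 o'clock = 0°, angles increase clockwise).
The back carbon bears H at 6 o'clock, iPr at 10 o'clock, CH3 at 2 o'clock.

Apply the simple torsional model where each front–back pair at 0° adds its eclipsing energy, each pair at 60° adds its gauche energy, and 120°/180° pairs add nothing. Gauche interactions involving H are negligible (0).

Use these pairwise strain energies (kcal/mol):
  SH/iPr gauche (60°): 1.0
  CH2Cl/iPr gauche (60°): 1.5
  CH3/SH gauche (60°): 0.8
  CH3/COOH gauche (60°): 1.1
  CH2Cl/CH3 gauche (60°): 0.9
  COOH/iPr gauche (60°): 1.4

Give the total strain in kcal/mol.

4.1 kcal/mol

This conformer (staggered): SH(0°)/iPr(300°) gauche 1.0; SH(0°)/CH3(60°) gauche 0.8; CH2Cl(120°)/CH3(60°) gauche 0.9; COOH(240°)/iPr(300°) gauche 1.4 → 4.1 kcal/mol.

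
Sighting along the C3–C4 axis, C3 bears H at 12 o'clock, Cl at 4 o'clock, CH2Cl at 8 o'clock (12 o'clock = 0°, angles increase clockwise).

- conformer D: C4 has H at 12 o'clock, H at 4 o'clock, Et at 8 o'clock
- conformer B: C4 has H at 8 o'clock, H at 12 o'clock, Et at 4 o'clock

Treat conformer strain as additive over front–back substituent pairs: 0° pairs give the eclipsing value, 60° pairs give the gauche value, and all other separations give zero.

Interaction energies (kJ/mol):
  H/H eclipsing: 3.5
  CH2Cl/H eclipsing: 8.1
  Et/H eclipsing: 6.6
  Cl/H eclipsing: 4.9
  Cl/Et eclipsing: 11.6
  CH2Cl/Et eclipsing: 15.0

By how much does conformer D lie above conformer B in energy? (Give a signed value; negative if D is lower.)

D (eclipsed): H(0°)/H(0°) eclipsed 3.5; Cl(120°)/H(120°) eclipsed 4.9; CH2Cl(240°)/Et(240°) eclipsed 15.0 → 23.4 kJ/mol.
B (eclipsed): H(0°)/H(0°) eclipsed 3.5; Cl(120°)/Et(120°) eclipsed 11.6; CH2Cl(240°)/H(240°) eclipsed 8.1 → 23.2 kJ/mol.
E(D) − E(B) = 23.4 − 23.2 = +0.2 kJ/mol.

+0.2 kJ/mol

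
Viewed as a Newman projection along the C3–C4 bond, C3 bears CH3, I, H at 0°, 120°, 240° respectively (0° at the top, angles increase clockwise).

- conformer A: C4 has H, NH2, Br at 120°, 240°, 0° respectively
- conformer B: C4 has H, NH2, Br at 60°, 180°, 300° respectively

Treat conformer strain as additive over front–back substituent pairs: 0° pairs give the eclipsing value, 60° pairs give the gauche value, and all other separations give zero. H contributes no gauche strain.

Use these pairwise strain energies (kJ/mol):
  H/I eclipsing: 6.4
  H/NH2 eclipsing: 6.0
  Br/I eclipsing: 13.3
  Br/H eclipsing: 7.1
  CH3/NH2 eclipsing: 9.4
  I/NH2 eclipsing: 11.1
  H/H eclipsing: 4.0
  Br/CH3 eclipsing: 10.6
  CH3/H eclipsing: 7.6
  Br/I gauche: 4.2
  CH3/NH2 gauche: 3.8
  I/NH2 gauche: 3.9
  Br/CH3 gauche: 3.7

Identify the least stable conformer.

A

A (eclipsed): CH3–Br eclipsed, I–H eclipsed, H–NH2 eclipsed; 10.6 + 6.4 + 6.0 = 23.0 kJ/mol.
B (staggered): CH3–Br gauche, I–NH2 gauche; 3.7 + 3.9 = 7.6 kJ/mol.
A has the highest total (23.0 kJ/mol).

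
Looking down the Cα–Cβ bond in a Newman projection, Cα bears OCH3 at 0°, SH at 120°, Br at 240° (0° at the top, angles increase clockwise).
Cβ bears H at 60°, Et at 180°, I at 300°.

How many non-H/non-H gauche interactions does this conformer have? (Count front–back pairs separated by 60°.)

4

Non-H gauche pairs: OCH3(0°)/I(300°); SH(120°)/Et(180°); Br(240°)/Et(180°); Br(240°)/I(300°) — 4 interactions.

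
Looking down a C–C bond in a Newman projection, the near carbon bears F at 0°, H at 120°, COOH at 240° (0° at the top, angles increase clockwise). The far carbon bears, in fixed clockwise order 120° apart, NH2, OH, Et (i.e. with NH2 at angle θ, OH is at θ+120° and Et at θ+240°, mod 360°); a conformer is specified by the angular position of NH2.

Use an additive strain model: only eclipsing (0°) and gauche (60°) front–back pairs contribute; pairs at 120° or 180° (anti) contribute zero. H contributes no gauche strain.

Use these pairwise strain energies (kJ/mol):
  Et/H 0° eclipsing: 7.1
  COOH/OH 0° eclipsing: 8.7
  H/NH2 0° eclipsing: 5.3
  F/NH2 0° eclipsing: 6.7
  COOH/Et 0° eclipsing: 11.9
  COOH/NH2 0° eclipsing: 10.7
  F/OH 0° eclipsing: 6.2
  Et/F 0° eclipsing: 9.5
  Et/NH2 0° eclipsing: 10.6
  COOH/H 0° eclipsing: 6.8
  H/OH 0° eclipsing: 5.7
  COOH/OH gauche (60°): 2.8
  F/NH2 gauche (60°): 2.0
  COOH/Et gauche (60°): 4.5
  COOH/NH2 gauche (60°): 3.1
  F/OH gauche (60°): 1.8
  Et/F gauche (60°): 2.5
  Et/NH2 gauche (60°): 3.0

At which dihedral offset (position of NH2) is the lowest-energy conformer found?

180°

NH2 at 0° (eclipsed): F(0°)/NH2(0°) eclipsed 6.7; H(120°)/OH(120°) eclipsed 5.7; COOH(240°)/Et(240°) eclipsed 11.9 → 24.3 kJ/mol.
NH2 at 60° (staggered): F(0°)/NH2(60°) gauche 2.0; F(0°)/Et(300°) gauche 2.5; COOH(240°)/OH(180°) gauche 2.8; COOH(240°)/Et(300°) gauche 4.5 → 11.8 kJ/mol.
NH2 at 120° (eclipsed): F(0°)/Et(0°) eclipsed 9.5; H(120°)/NH2(120°) eclipsed 5.3; COOH(240°)/OH(240°) eclipsed 8.7 → 23.5 kJ/mol.
NH2 at 180° (staggered): F(0°)/OH(300°) gauche 1.8; F(0°)/Et(60°) gauche 2.5; COOH(240°)/NH2(180°) gauche 3.1; COOH(240°)/OH(300°) gauche 2.8 → 10.2 kJ/mol.
NH2 at 240° (eclipsed): F(0°)/OH(0°) eclipsed 6.2; H(120°)/Et(120°) eclipsed 7.1; COOH(240°)/NH2(240°) eclipsed 10.7 → 24.0 kJ/mol.
NH2 at 300° (staggered): F(0°)/NH2(300°) gauche 2.0; F(0°)/OH(60°) gauche 1.8; COOH(240°)/NH2(300°) gauche 3.1; COOH(240°)/Et(180°) gauche 4.5 → 11.4 kJ/mol.
The minimum (10.2 kJ/mol) occurs with NH2 at 180°.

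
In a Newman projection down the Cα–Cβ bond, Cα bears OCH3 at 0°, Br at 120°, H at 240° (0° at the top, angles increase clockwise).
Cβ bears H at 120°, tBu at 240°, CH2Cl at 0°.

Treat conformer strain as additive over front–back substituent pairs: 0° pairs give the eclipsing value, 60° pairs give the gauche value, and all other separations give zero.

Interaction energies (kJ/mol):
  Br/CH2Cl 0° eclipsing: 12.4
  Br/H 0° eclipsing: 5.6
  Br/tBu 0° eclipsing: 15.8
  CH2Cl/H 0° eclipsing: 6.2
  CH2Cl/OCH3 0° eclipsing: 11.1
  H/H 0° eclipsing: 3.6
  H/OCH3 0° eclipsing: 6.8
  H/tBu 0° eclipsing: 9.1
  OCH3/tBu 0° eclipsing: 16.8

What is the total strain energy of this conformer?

This conformer (eclipsed): OCH3–CH2Cl eclipsed, Br–H eclipsed, H–tBu eclipsed; 11.1 + 5.6 + 9.1 = 25.8 kJ/mol.

25.8 kJ/mol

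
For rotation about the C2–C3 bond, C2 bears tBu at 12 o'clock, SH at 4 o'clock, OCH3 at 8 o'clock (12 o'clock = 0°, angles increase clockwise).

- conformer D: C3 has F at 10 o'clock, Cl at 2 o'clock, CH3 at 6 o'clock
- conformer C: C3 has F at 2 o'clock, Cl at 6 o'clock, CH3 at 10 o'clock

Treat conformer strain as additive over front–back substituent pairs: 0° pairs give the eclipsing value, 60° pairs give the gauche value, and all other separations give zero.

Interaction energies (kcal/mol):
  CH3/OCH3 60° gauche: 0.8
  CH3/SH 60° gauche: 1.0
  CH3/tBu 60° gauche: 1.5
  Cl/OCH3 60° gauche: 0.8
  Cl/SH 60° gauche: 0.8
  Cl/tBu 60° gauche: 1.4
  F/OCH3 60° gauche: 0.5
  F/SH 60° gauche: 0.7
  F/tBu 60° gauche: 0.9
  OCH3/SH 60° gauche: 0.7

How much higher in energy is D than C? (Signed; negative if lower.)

-0.1 kcal/mol

D (staggered): tBu–F gauche, tBu–Cl gauche, SH–Cl gauche, SH–CH3 gauche, OCH3–F gauche, OCH3–CH3 gauche; 0.9 + 1.4 + 0.8 + 1.0 + 0.5 + 0.8 = 5.4 kcal/mol.
C (staggered): tBu–F gauche, tBu–CH3 gauche, SH–F gauche, SH–Cl gauche, OCH3–Cl gauche, OCH3–CH3 gauche; 0.9 + 1.5 + 0.7 + 0.8 + 0.8 + 0.8 = 5.5 kcal/mol.
E(D) − E(C) = 5.4 − 5.5 = -0.1 kcal/mol.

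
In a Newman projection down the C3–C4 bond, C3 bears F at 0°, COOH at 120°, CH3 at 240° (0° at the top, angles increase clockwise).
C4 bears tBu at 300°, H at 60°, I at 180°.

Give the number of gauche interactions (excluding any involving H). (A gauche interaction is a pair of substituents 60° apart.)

Non-H gauche pairs: F(0°)/tBu(300°); COOH(120°)/I(180°); CH3(240°)/tBu(300°); CH3(240°)/I(180°) — 4 interactions.

4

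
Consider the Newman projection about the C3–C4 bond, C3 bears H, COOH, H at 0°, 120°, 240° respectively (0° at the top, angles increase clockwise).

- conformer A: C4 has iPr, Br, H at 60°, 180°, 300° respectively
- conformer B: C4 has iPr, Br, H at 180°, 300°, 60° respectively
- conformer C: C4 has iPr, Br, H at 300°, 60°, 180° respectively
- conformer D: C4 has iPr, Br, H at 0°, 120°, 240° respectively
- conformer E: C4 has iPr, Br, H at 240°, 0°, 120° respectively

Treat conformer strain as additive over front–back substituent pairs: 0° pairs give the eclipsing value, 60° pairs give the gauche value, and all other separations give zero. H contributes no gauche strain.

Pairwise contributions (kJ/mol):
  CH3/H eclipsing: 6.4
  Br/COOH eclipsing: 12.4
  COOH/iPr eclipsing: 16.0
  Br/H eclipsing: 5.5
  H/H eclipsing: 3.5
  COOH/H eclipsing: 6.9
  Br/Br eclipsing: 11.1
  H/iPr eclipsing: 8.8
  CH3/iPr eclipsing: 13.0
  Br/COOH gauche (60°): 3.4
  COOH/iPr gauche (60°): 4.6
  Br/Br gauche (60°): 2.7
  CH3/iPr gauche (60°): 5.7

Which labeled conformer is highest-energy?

A (staggered): COOH(120°)/iPr(60°) gauche 4.6; COOH(120°)/Br(180°) gauche 3.4 → 8.0 kJ/mol.
B (staggered): COOH(120°)/iPr(180°) gauche 4.6 → 4.6 kJ/mol.
C (staggered): COOH(120°)/Br(60°) gauche 3.4 → 3.4 kJ/mol.
D (eclipsed): H(0°)/iPr(0°) eclipsed 8.8; COOH(120°)/Br(120°) eclipsed 12.4; H(240°)/H(240°) eclipsed 3.5 → 24.7 kJ/mol.
E (eclipsed): H(0°)/Br(0°) eclipsed 5.5; COOH(120°)/H(120°) eclipsed 6.9; H(240°)/iPr(240°) eclipsed 8.8 → 21.2 kJ/mol.
D has the highest total (24.7 kJ/mol).

D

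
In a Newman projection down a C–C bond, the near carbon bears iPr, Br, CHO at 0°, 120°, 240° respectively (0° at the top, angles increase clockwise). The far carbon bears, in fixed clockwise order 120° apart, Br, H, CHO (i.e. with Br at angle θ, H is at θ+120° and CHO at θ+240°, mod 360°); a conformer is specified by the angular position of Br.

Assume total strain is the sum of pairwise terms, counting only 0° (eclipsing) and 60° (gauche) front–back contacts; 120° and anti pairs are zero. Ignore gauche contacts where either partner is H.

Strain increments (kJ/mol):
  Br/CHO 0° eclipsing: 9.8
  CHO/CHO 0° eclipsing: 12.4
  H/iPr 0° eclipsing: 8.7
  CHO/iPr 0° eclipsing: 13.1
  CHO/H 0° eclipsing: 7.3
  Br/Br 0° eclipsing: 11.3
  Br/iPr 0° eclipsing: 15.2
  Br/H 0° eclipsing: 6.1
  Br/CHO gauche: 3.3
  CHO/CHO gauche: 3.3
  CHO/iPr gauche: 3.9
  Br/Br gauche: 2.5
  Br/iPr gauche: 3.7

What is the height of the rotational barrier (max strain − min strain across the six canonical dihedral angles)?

Br at 0° (eclipsed): iPr–Br eclipsed, Br–H eclipsed, CHO–CHO eclipsed; 15.2 + 6.1 + 12.4 = 33.7 kJ/mol.
Br at 60° (staggered): iPr–Br gauche, iPr–CHO gauche, Br–Br gauche, CHO–CHO gauche; 3.7 + 3.9 + 2.5 + 3.3 = 13.4 kJ/mol.
Br at 120° (eclipsed): iPr–CHO eclipsed, Br–Br eclipsed, CHO–H eclipsed; 13.1 + 11.3 + 7.3 = 31.7 kJ/mol.
Br at 180° (staggered): iPr–CHO gauche, Br–Br gauche, Br–CHO gauche, CHO–Br gauche; 3.9 + 2.5 + 3.3 + 3.3 = 13.0 kJ/mol.
Br at 240° (eclipsed): iPr–H eclipsed, Br–CHO eclipsed, CHO–Br eclipsed; 8.7 + 9.8 + 9.8 = 28.3 kJ/mol.
Br at 300° (staggered): iPr–Br gauche, Br–CHO gauche, CHO–Br gauche, CHO–CHO gauche; 3.7 + 3.3 + 3.3 + 3.3 = 13.6 kJ/mol.
Max at 0° (33.7 kJ/mol), min at 180° (13.0 kJ/mol); barrier = 20.7 kJ/mol.

20.7 kJ/mol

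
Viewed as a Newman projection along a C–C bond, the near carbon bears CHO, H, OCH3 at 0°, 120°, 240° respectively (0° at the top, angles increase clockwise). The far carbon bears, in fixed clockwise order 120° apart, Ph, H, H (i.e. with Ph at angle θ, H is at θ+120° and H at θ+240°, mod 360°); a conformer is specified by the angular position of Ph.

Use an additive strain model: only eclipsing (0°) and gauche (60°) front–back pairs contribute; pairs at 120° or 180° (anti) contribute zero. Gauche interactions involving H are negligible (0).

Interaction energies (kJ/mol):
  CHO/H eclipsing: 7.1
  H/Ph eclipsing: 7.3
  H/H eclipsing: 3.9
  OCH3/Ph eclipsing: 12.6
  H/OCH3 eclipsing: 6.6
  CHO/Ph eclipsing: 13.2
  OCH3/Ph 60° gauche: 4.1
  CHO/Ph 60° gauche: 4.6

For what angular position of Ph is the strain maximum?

0°

Ph at 0° is eclipsed. CHO at 0° is eclipsed with Ph at 0° (13.2); H at 120° is eclipsed with H at 120° (3.9); OCH3 at 240° is eclipsed with H at 240° (6.6). Total 23.7 kJ/mol.
Ph at 60° is staggered. CHO at 0° is gauche with Ph at 60° (4.6). Total 4.6 kJ/mol.
Ph at 120° is eclipsed. CHO at 0° is eclipsed with H at 0° (7.1); H at 120° is eclipsed with Ph at 120° (7.3); OCH3 at 240° is eclipsed with H at 240° (6.6). Total 21.0 kJ/mol.
Ph at 180° is staggered. OCH3 at 240° is gauche with Ph at 180° (4.1). Total 4.1 kJ/mol.
Ph at 240° is eclipsed. CHO at 0° is eclipsed with H at 0° (7.1); H at 120° is eclipsed with H at 120° (3.9); OCH3 at 240° is eclipsed with Ph at 240° (12.6). Total 23.6 kJ/mol.
Ph at 300° is staggered. CHO at 0° is gauche with Ph at 300° (4.6); OCH3 at 240° is gauche with Ph at 300° (4.1). Total 8.7 kJ/mol.
The maximum (23.7 kJ/mol) occurs with Ph at 0°.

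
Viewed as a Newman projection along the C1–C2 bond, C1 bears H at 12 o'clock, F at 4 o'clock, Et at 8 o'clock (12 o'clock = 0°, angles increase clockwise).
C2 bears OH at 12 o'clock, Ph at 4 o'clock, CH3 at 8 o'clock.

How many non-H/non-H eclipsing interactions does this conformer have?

2

Non-H eclipsing pairs: F(120°)/Ph(120°); Et(240°)/CH3(240°) — 2 interactions.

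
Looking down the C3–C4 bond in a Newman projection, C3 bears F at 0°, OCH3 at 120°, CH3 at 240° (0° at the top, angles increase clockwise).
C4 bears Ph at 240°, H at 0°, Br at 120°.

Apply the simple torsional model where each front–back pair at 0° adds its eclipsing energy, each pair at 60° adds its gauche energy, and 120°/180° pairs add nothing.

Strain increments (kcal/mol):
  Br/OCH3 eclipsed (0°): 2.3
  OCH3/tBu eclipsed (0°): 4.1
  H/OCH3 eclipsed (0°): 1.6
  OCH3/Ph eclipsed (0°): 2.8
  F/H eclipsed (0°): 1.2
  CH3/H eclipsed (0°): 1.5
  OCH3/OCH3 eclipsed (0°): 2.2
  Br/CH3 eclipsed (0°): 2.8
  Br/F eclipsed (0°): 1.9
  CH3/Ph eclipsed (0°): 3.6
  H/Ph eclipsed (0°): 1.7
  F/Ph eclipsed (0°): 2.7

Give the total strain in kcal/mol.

7.1 kcal/mol

This conformer is eclipsed. F at 0° is eclipsed with H at 0° (1.2); OCH3 at 120° is eclipsed with Br at 120° (2.3); CH3 at 240° is eclipsed with Ph at 240° (3.6). Total 7.1 kcal/mol.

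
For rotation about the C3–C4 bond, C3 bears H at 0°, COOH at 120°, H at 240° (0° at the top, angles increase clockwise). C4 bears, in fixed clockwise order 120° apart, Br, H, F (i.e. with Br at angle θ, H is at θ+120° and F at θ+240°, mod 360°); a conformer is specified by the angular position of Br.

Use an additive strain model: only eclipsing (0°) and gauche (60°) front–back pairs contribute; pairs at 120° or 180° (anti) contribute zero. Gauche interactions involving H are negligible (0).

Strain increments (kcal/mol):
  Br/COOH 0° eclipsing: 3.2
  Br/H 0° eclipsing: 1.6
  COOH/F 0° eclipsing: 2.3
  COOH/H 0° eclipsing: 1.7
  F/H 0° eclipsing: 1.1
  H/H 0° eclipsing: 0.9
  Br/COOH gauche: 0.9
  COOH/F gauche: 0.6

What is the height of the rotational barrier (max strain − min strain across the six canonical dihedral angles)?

4.6 kcal/mol

Br at 0° (eclipsed): H(0°)/Br(0°) eclipsed 1.6; COOH(120°)/H(120°) eclipsed 1.7; H(240°)/F(240°) eclipsed 1.1 → 4.4 kcal/mol.
Br at 60° (staggered): COOH(120°)/Br(60°) gauche 0.9 → 0.9 kcal/mol.
Br at 120° (eclipsed): H(0°)/F(0°) eclipsed 1.1; COOH(120°)/Br(120°) eclipsed 3.2; H(240°)/H(240°) eclipsed 0.9 → 5.2 kcal/mol.
Br at 180° (staggered): COOH(120°)/Br(180°) gauche 0.9; COOH(120°)/F(60°) gauche 0.6 → 1.5 kcal/mol.
Br at 240° (eclipsed): H(0°)/H(0°) eclipsed 0.9; COOH(120°)/F(120°) eclipsed 2.3; H(240°)/Br(240°) eclipsed 1.6 → 4.8 kcal/mol.
Br at 300° (staggered): COOH(120°)/F(180°) gauche 0.6 → 0.6 kcal/mol.
Max at 120° (5.2 kcal/mol), min at 300° (0.6 kcal/mol); barrier = 4.6 kcal/mol.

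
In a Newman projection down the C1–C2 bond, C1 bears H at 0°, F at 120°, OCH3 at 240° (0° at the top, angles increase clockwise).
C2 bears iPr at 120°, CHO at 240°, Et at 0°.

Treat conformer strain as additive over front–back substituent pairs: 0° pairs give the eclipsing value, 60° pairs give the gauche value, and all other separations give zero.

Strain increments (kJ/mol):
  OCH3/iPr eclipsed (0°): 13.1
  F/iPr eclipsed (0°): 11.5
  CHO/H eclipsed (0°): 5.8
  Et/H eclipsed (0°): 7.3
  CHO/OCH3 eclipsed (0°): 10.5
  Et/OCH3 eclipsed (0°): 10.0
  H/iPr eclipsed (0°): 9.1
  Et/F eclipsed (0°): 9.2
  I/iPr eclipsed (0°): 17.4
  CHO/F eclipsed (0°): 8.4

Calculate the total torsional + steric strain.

29.3 kJ/mol

This conformer is eclipsed. H at 0° is eclipsed with Et at 0° (7.3); F at 120° is eclipsed with iPr at 120° (11.5); OCH3 at 240° is eclipsed with CHO at 240° (10.5). Total 29.3 kJ/mol.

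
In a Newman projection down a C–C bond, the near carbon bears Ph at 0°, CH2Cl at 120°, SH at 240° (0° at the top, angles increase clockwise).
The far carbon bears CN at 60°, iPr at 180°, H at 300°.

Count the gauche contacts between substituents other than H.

Non-H gauche pairs: Ph(0°)/CN(60°); CH2Cl(120°)/CN(60°); CH2Cl(120°)/iPr(180°); SH(240°)/iPr(180°) — 4 interactions.

4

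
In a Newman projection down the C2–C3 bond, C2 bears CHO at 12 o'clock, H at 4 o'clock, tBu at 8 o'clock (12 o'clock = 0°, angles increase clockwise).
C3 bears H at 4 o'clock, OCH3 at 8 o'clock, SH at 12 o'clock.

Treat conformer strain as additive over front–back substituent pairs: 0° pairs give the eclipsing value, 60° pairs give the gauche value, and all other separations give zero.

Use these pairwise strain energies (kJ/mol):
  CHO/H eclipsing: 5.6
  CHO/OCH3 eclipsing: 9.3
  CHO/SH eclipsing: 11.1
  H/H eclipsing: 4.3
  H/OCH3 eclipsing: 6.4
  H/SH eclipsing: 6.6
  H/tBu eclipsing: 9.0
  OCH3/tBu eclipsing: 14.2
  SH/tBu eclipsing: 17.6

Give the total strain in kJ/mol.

This conformer (eclipsed): CHO–SH eclipsed, H–H eclipsed, tBu–OCH3 eclipsed; 11.1 + 4.3 + 14.2 = 29.6 kJ/mol.

29.6 kJ/mol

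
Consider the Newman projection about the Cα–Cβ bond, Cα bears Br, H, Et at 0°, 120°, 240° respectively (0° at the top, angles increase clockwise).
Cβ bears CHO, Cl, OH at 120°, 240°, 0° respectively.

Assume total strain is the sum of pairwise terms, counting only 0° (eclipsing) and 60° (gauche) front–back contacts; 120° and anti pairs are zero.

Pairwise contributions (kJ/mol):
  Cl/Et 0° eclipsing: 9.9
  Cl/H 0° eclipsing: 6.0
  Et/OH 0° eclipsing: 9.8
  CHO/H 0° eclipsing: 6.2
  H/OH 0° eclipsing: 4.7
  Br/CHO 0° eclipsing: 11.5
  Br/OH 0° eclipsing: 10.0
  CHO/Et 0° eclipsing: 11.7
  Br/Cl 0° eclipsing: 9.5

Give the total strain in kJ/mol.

26.1 kJ/mol

This conformer is eclipsed. Br at 0° is eclipsed with OH at 0° (10.0); H at 120° is eclipsed with CHO at 120° (6.2); Et at 240° is eclipsed with Cl at 240° (9.9). Total 26.1 kJ/mol.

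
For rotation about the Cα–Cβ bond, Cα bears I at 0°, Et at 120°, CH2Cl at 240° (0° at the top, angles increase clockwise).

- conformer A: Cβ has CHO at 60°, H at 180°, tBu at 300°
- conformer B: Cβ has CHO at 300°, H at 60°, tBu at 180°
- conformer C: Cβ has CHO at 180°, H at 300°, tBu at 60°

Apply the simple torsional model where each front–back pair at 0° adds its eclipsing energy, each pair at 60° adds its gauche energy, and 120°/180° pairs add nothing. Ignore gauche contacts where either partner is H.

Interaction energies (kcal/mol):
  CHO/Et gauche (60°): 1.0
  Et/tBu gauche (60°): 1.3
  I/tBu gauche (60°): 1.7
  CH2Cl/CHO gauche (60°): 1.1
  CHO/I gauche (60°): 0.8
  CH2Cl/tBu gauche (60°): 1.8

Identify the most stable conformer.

B

A (staggered): I(0°)/CHO(60°) gauche 0.8; I(0°)/tBu(300°) gauche 1.7; Et(120°)/CHO(60°) gauche 1.0; CH2Cl(240°)/tBu(300°) gauche 1.8 → 5.3 kcal/mol.
B (staggered): I(0°)/CHO(300°) gauche 0.8; Et(120°)/tBu(180°) gauche 1.3; CH2Cl(240°)/CHO(300°) gauche 1.1; CH2Cl(240°)/tBu(180°) gauche 1.8 → 5.0 kcal/mol.
C (staggered): I(0°)/tBu(60°) gauche 1.7; Et(120°)/CHO(180°) gauche 1.0; Et(120°)/tBu(60°) gauche 1.3; CH2Cl(240°)/CHO(180°) gauche 1.1 → 5.1 kcal/mol.
B has the lowest total (5.0 kcal/mol).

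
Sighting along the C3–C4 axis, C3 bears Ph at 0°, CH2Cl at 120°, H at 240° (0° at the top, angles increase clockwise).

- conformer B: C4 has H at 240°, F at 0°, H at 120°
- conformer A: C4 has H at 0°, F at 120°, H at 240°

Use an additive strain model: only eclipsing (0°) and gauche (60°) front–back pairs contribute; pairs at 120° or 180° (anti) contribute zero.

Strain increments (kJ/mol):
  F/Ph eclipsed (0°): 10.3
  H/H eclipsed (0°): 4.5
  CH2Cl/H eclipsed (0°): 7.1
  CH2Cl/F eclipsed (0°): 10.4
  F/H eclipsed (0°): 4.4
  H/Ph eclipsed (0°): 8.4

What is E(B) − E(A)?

-1.4 kJ/mol

B (eclipsed): Ph–F eclipsed, CH2Cl–H eclipsed, H–H eclipsed; 10.3 + 7.1 + 4.5 = 21.9 kJ/mol.
A (eclipsed): Ph–H eclipsed, CH2Cl–F eclipsed, H–H eclipsed; 8.4 + 10.4 + 4.5 = 23.3 kJ/mol.
E(B) − E(A) = 21.9 − 23.3 = -1.4 kJ/mol.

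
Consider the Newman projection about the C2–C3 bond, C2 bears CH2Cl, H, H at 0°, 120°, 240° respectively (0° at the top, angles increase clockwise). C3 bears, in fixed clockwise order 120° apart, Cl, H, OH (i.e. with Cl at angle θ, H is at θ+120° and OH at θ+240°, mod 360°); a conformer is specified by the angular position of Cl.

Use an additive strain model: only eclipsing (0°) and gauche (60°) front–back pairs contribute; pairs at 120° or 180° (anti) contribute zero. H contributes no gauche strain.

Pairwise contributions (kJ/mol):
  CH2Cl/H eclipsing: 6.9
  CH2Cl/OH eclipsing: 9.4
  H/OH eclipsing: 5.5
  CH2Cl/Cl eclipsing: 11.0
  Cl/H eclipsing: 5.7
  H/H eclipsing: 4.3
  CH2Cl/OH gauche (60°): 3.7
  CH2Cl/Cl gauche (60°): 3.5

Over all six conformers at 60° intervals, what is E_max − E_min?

17.3 kJ/mol

Cl at 0° (eclipsed): CH2Cl–Cl eclipsed, H–H eclipsed, H–OH eclipsed; 11.0 + 4.3 + 5.5 = 20.8 kJ/mol.
Cl at 60° (staggered): CH2Cl–Cl gauche, CH2Cl–OH gauche; 3.5 + 3.7 = 7.2 kJ/mol.
Cl at 120° (eclipsed): CH2Cl–OH eclipsed, H–Cl eclipsed, H–H eclipsed; 9.4 + 5.7 + 4.3 = 19.4 kJ/mol.
Cl at 180° (staggered): CH2Cl–OH gauche; 3.7 = 3.7 kJ/mol.
Cl at 240° (eclipsed): CH2Cl–H eclipsed, H–OH eclipsed, H–Cl eclipsed; 6.9 + 5.5 + 5.7 = 18.1 kJ/mol.
Cl at 300° (staggered): CH2Cl–Cl gauche; 3.5 = 3.5 kJ/mol.
Max at 0° (20.8 kJ/mol), min at 300° (3.5 kJ/mol); barrier = 17.3 kJ/mol.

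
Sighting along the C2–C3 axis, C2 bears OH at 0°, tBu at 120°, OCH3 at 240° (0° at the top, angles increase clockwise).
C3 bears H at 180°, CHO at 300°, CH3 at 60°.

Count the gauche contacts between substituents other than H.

Non-H gauche pairs: OH(0°)/CHO(300°); OH(0°)/CH3(60°); tBu(120°)/CH3(60°); OCH3(240°)/CHO(300°) — 4 interactions.

4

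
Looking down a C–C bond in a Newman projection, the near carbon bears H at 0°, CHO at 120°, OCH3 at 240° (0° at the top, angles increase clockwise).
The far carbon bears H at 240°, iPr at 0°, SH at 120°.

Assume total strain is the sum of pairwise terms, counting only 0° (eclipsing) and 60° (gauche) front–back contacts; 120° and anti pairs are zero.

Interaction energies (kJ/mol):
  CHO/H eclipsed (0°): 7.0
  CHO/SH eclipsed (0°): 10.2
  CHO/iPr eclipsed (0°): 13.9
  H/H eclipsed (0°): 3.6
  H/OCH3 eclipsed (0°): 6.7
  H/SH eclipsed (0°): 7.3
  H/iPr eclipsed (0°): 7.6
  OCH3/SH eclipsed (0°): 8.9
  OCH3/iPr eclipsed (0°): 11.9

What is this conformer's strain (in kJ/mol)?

24.5 kJ/mol

This conformer (eclipsed): H(0°)/iPr(0°) eclipsed 7.6; CHO(120°)/SH(120°) eclipsed 10.2; OCH3(240°)/H(240°) eclipsed 6.7 → 24.5 kJ/mol.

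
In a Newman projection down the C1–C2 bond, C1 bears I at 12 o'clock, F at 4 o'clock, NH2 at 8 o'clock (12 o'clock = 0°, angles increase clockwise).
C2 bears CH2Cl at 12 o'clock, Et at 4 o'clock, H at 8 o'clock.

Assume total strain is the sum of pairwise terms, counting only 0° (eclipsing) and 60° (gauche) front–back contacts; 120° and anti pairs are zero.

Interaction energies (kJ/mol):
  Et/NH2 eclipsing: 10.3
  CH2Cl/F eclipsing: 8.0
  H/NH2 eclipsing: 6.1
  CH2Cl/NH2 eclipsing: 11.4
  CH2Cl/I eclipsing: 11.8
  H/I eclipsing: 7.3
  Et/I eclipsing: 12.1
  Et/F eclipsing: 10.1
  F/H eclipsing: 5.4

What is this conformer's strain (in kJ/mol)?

28.0 kJ/mol

This conformer (eclipsed): I–CH2Cl eclipsed, F–Et eclipsed, NH2–H eclipsed; 11.8 + 10.1 + 6.1 = 28.0 kJ/mol.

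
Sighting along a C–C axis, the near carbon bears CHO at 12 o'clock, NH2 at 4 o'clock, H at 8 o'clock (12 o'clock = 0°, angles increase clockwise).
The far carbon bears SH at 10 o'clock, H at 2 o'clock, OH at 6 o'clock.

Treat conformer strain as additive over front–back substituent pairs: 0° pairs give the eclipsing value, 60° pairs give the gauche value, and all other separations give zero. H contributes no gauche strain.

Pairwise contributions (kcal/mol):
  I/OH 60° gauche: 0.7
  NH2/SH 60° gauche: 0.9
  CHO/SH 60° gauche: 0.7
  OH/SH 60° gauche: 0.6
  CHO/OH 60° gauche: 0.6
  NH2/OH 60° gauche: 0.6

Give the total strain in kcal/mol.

This conformer (staggered): CHO(0°)/SH(300°) gauche 0.7; NH2(120°)/OH(180°) gauche 0.6 → 1.3 kcal/mol.

1.3 kcal/mol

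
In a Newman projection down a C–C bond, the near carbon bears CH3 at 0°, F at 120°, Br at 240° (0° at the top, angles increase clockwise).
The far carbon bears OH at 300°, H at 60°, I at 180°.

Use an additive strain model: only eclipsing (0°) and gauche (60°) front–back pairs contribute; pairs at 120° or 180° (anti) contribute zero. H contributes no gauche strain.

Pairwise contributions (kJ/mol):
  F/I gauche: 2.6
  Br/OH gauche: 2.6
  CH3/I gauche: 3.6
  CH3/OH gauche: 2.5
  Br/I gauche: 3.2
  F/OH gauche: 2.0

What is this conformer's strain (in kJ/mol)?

10.9 kJ/mol

This conformer is staggered. CH3 at 0° is gauche with OH at 300° (2.5); F at 120° is gauche with I at 180° (2.6); Br at 240° is gauche with OH at 300° (2.6); Br at 240° is gauche with I at 180° (3.2). Total 10.9 kJ/mol.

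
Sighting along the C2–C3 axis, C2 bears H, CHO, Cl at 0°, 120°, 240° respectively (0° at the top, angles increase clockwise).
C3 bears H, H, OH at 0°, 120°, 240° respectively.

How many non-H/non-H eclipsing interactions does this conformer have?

Non-H eclipsing pairs: Cl(240°)/OH(240°) — 1 interaction.

1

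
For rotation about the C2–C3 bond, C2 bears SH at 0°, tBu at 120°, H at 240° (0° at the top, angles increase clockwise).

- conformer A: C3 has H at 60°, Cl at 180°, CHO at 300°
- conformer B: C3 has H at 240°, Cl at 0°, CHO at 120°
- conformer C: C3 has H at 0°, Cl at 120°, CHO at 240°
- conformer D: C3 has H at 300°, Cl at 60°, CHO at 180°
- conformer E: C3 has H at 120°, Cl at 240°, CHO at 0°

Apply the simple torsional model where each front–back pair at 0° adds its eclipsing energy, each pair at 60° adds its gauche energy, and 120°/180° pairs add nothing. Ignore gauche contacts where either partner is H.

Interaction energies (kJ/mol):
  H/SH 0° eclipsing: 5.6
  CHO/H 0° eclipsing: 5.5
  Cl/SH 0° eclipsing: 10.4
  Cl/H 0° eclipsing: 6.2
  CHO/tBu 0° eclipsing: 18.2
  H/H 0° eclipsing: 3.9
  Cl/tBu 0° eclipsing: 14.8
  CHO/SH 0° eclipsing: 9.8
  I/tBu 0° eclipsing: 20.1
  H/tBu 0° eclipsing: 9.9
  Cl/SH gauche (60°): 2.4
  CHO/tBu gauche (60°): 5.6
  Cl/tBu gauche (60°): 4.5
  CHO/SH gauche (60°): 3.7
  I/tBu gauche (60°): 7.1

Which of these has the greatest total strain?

B

A is staggered. SH at 0° is gauche with CHO at 300° (3.7); tBu at 120° is gauche with Cl at 180° (4.5). Total 8.2 kJ/mol.
B is eclipsed. SH at 0° is eclipsed with Cl at 0° (10.4); tBu at 120° is eclipsed with CHO at 120° (18.2); H at 240° is eclipsed with H at 240° (3.9). Total 32.5 kJ/mol.
C is eclipsed. SH at 0° is eclipsed with H at 0° (5.6); tBu at 120° is eclipsed with Cl at 120° (14.8); H at 240° is eclipsed with CHO at 240° (5.5). Total 25.9 kJ/mol.
D is staggered. SH at 0° is gauche with Cl at 60° (2.4); tBu at 120° is gauche with Cl at 60° (4.5); tBu at 120° is gauche with CHO at 180° (5.6). Total 12.5 kJ/mol.
E is eclipsed. SH at 0° is eclipsed with CHO at 0° (9.8); tBu at 120° is eclipsed with H at 120° (9.9); H at 240° is eclipsed with Cl at 240° (6.2). Total 25.9 kJ/mol.
B has the highest total (32.5 kJ/mol).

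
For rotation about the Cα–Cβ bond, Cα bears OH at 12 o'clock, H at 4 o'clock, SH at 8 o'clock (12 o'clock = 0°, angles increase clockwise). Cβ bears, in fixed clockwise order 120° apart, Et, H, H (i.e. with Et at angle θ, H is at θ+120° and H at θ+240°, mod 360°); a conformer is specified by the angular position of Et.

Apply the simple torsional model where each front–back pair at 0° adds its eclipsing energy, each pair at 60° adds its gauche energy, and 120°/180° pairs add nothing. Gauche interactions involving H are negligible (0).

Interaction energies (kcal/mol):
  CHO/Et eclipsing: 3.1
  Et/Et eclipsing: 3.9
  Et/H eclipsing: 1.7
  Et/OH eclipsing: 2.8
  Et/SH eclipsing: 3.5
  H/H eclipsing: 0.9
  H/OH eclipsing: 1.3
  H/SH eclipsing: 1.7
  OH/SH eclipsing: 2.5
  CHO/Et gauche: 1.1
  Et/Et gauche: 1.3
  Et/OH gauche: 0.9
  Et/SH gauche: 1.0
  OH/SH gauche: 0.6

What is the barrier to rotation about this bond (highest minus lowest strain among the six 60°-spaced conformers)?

4.8 kcal/mol

Et at 0° is eclipsed. OH at 0° is eclipsed with Et at 0° (2.8); H at 120° is eclipsed with H at 120° (0.9); SH at 240° is eclipsed with H at 240° (1.7). Total 5.4 kcal/mol.
Et at 60° is staggered. OH at 0° is gauche with Et at 60° (0.9). Total 0.9 kcal/mol.
Et at 120° is eclipsed. OH at 0° is eclipsed with H at 0° (1.3); H at 120° is eclipsed with Et at 120° (1.7); SH at 240° is eclipsed with H at 240° (1.7). Total 4.7 kcal/mol.
Et at 180° is staggered. SH at 240° is gauche with Et at 180° (1.0). Total 1.0 kcal/mol.
Et at 240° is eclipsed. OH at 0° is eclipsed with H at 0° (1.3); H at 120° is eclipsed with H at 120° (0.9); SH at 240° is eclipsed with Et at 240° (3.5). Total 5.7 kcal/mol.
Et at 300° is staggered. OH at 0° is gauche with Et at 300° (0.9); SH at 240° is gauche with Et at 300° (1.0). Total 1.9 kcal/mol.
Max at 240° (5.7 kcal/mol), min at 60° (0.9 kcal/mol); barrier = 4.8 kcal/mol.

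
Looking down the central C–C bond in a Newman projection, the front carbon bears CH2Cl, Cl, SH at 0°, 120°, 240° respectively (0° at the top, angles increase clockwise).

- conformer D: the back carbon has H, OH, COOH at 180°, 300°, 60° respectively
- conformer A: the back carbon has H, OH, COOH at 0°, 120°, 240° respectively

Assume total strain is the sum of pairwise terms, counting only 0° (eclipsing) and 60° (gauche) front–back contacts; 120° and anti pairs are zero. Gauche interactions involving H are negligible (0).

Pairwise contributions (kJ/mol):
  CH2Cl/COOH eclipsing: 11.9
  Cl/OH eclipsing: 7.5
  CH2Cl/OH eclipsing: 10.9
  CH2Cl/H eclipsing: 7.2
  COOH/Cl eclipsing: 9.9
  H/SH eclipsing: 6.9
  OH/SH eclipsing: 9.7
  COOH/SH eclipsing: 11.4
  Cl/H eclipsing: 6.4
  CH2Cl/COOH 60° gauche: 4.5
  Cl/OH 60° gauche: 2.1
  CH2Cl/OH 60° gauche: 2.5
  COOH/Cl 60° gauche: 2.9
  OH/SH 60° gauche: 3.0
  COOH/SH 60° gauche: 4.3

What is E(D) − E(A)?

-13.2 kJ/mol

D (staggered): CH2Cl(0°)/OH(300°) gauche 2.5; CH2Cl(0°)/COOH(60°) gauche 4.5; Cl(120°)/COOH(60°) gauche 2.9; SH(240°)/OH(300°) gauche 3.0 → 12.9 kJ/mol.
A (eclipsed): CH2Cl(0°)/H(0°) eclipsed 7.2; Cl(120°)/OH(120°) eclipsed 7.5; SH(240°)/COOH(240°) eclipsed 11.4 → 26.1 kJ/mol.
E(D) − E(A) = 12.9 − 26.1 = -13.2 kJ/mol.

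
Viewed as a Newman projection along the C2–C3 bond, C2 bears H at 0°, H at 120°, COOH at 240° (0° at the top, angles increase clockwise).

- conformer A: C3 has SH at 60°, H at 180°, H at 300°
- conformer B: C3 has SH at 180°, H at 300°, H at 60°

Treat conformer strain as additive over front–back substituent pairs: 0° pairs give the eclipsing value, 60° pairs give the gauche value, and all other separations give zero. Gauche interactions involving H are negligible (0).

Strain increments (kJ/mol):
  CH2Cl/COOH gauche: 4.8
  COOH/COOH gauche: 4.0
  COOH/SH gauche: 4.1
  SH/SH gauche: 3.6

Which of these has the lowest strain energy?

A (staggered): no non-H gauche contacts → 0.0 kJ/mol.
B (staggered): COOH–SH gauche; 4.1 = 4.1 kJ/mol.
A has the lowest total (0.0 kJ/mol).

A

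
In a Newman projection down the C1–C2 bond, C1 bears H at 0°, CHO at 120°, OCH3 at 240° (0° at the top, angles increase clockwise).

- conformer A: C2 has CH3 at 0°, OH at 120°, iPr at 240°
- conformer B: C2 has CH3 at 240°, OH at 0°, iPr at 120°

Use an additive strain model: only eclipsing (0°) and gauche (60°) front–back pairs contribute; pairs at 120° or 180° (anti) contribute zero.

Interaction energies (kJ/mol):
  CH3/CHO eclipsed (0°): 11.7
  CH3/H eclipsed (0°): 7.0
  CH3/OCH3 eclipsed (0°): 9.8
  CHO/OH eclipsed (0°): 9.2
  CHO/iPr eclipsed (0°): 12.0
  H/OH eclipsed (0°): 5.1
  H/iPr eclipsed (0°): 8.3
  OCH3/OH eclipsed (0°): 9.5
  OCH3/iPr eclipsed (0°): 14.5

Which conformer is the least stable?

A

A (eclipsed): H–CH3 eclipsed, CHO–OH eclipsed, OCH3–iPr eclipsed; 7.0 + 9.2 + 14.5 = 30.7 kJ/mol.
B (eclipsed): H–OH eclipsed, CHO–iPr eclipsed, OCH3–CH3 eclipsed; 5.1 + 12.0 + 9.8 = 26.9 kJ/mol.
A has the highest total (30.7 kJ/mol).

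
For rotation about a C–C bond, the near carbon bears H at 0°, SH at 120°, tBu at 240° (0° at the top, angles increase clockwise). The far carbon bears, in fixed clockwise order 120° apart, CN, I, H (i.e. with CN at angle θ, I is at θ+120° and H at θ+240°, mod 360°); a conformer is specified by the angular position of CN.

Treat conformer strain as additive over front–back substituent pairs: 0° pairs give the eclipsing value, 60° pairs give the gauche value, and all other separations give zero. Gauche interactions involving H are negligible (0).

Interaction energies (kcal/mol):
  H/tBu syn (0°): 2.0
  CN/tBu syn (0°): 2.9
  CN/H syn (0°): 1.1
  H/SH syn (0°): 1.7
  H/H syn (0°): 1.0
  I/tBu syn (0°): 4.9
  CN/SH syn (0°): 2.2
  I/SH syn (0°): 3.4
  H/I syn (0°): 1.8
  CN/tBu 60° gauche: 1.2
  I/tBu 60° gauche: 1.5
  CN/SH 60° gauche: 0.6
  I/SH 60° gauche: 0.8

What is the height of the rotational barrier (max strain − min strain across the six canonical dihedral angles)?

CN at 0° (eclipsed): H(0°)/CN(0°) eclipsed 1.1; SH(120°)/I(120°) eclipsed 3.4; tBu(240°)/H(240°) eclipsed 2.0 → 6.5 kcal/mol.
CN at 60° (staggered): SH(120°)/CN(60°) gauche 0.6; SH(120°)/I(180°) gauche 0.8; tBu(240°)/I(180°) gauche 1.5 → 2.9 kcal/mol.
CN at 120° (eclipsed): H(0°)/H(0°) eclipsed 1.0; SH(120°)/CN(120°) eclipsed 2.2; tBu(240°)/I(240°) eclipsed 4.9 → 8.1 kcal/mol.
CN at 180° (staggered): SH(120°)/CN(180°) gauche 0.6; tBu(240°)/CN(180°) gauche 1.2; tBu(240°)/I(300°) gauche 1.5 → 3.3 kcal/mol.
CN at 240° (eclipsed): H(0°)/I(0°) eclipsed 1.8; SH(120°)/H(120°) eclipsed 1.7; tBu(240°)/CN(240°) eclipsed 2.9 → 6.4 kcal/mol.
CN at 300° (staggered): SH(120°)/I(60°) gauche 0.8; tBu(240°)/CN(300°) gauche 1.2 → 2.0 kcal/mol.
Max at 120° (8.1 kcal/mol), min at 300° (2.0 kcal/mol); barrier = 6.1 kcal/mol.

6.1 kcal/mol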